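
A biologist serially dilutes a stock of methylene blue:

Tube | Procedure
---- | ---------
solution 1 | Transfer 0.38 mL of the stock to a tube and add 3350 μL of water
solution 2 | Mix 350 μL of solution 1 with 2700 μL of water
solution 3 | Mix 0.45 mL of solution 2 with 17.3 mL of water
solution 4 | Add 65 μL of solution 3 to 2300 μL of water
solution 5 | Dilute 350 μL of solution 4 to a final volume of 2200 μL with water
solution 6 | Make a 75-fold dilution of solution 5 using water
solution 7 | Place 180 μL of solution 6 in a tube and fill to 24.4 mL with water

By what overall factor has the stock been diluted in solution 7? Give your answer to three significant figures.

7.85 × 10^9

Step 1: 0.38 mL + 3350 μL = 3.73 mL total → factor 3.73/0.38 = 9.8158
Step 2: 350 μL + 2700 μL = 3050 μL total → factor 3050/350 = 8.7143
Step 3: 0.45 mL + 17.3 mL = 17.75 mL total → factor 17.75/0.45 = 39.444
Step 4: 65 μL + 2300 μL = 2365 μL total → factor 2365/65 = 36.385
Step 5: 350 μL brought to 2200 μL → factor 2200/350 = 6.2857
Step 6: 75-fold → factor 75
Step 7: 180 μL brought to 24.4 mL → factor 24400/180 = 135.56
Overall dilution factor = 9.8158 × 8.7143 × 39.444 × 36.385 × 6.2857 × 75 × 135.56 = 7.845 × 10^9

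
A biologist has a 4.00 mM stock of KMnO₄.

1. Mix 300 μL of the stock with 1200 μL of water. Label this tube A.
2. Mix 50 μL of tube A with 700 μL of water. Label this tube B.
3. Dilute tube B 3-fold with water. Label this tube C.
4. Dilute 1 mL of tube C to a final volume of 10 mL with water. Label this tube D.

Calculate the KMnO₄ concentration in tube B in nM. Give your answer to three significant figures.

Step 1: 300 μL + 1200 μL = 1500 μL total → factor 1500/300 = 5
Step 2: 50 μL + 700 μL = 750 μL total → factor 750/50 = 15
Dilution factor through tube B = 5 × 15 = 75
[tube B] = 4.00 mM / 75 = 0.05333 mM = 5.33 × 10^4 nM

5.33 × 10^4 nM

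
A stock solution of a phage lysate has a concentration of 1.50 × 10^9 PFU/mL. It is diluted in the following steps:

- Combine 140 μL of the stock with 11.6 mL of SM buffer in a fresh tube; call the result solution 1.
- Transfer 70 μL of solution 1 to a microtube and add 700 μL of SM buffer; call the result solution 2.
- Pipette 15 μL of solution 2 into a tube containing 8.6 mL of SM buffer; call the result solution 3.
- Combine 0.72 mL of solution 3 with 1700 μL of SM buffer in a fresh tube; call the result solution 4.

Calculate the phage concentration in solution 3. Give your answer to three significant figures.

2.83 × 10^3 PFU/mL

Step 1: 140 μL + 11.6 mL = 11740 μL total → factor 11740/140 = 83.857
Step 2: 70 μL + 700 μL = 770 μL total → factor 770/70 = 11
Step 3: 15 μL + 8.6 mL = 8615 μL total → factor 8615/15 = 574.33
Dilution factor through solution 3 = 83.857 × 11 × 574.33 = 5.2978 × 10^5
[solution 3] = 1.50 × 10^9 PFU/mL / 5.2978 × 10^5 = 2.83 × 10^3 PFU/mL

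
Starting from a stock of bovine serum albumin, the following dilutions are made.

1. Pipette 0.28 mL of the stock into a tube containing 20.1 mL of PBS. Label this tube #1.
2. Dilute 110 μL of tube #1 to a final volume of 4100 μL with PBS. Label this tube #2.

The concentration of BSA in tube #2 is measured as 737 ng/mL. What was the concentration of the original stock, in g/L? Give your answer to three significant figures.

Step 1: 0.28 mL + 20.1 mL = 20.38 mL total → factor 20.38/0.28 = 72.786
Step 2: 110 μL brought to 4100 μL → factor 4100/110 = 37.273
Overall dilution factor = 72.786 × 37.273 = 2712.9
Stock = 737 ng/mL × 2712.9 = 1.999 × 10^6 ng/mL = 2.00 g/L

2.00 g/L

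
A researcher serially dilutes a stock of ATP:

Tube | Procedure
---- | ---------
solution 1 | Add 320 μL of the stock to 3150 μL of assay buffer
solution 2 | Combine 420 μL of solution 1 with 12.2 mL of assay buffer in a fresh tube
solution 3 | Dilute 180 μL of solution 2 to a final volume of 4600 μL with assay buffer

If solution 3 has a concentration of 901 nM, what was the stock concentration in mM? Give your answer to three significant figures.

Step 1: 320 μL + 3150 μL = 3470 μL total → factor 3470/320 = 10.844
Step 2: 420 μL + 12.2 mL = 12620 μL total → factor 12620/420 = 30.048
Step 3: 180 μL brought to 4600 μL → factor 4600/180 = 25.556
Overall dilution factor = 10.844 × 30.048 × 25.556 = 8326.7
Stock = 901 nM × 8326.7 = 7.502 × 10^6 nM = 7.50 mM

7.50 mM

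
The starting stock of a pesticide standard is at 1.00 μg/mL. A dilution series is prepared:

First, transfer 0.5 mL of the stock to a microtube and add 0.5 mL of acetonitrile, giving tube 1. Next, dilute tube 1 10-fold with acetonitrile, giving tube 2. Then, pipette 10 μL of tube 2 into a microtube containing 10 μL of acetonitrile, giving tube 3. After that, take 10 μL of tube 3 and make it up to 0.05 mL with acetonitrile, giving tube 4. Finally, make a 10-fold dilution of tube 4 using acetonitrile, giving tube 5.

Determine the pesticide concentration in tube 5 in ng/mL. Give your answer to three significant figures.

0.500 ng/mL

Step 1: 0.5 mL + 0.5 mL = 1 mL total → factor 1/0.5 = 2
Step 2: 10-fold → factor 10
Step 3: 10 μL + 10 μL = 20 μL total → factor 20/10 = 2
Step 4: 10 μL brought to 0.05 mL → factor 50/10 = 5
Step 5: 10-fold → factor 10
Overall dilution factor = 2 × 10 × 2 × 5 × 10 = 2000
Final = 1.00 μg/mL / 2000 = 0.0005000 μg/mL = 0.500 ng/mL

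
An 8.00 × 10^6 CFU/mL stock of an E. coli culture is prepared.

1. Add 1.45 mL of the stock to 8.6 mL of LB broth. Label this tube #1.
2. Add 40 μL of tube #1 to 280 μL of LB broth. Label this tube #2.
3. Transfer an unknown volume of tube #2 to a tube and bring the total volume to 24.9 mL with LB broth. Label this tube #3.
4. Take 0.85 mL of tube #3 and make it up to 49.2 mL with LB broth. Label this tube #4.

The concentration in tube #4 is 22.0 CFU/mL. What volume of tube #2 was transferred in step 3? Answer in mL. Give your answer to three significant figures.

Step 1: 1.45 mL + 8.6 mL = 10.05 mL total → factor 10.05/1.45 = 6.931
Step 2: 40 μL + 280 μL = 320 μL total → factor 320/40 = 8
Step 3: v brought to 24.9 mL → factor = 24.9 mL/v
Step 4: 0.85 mL brought to 49.2 mL → factor 49.2/0.85 = 57.882
Product of known-step factors = 3209.5
Overall factor = 8.00 × 10^6 CFU/mL / (22.0 CFU/mL) = 3.6364 × 10^5
Step-3 factor = 3.6364 × 10^5 / 3209.5 = 113.3
v = 24.9 mL / 113.3 = 0.220 mL

0.220 mL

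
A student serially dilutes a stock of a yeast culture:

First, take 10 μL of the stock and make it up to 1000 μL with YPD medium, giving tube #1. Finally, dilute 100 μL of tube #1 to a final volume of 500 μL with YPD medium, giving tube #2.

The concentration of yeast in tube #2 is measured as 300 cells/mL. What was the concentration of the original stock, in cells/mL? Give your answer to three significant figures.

1.50 × 10^5 cells/mL

Step 1: 10 μL brought to 1000 μL → factor 1000/10 = 100
Step 2: 100 μL brought to 500 μL → factor 500/100 = 5
Overall dilution factor = 100 × 5 = 500
Stock = 300 cells/mL × 500 = 1.50 × 10^5 cells/mL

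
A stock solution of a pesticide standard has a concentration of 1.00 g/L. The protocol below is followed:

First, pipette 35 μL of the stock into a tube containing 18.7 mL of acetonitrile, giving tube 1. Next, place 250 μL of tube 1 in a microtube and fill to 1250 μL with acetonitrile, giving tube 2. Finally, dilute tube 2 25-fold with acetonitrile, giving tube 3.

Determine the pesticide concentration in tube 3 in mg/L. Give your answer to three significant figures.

0.0149 mg/L

Step 1: 35 μL + 18.7 mL = 18735 μL total → factor 18735/35 = 535.29
Step 2: 250 μL brought to 1250 μL → factor 1250/250 = 5
Step 3: 25-fold → factor 25
Overall dilution factor = 535.29 × 5 × 25 = 66911
Final = 1.00 g/L / 66911 = 1.495 × 10^-5 g/L = 0.0149 mg/L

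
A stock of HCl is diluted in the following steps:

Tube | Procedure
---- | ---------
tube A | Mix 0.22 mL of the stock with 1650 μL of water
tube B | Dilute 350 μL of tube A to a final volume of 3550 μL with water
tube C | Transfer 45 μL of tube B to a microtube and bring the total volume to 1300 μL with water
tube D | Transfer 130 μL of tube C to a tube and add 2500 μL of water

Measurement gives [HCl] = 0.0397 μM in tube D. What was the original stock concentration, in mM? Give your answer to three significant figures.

Step 1: 0.22 mL + 1650 μL = 1.87 mL total → factor 1.87/0.22 = 8.5
Step 2: 350 μL brought to 3550 μL → factor 3550/350 = 10.143
Step 3: 45 μL brought to 1300 μL → factor 1300/45 = 28.889
Step 4: 130 μL + 2500 μL = 2630 μL total → factor 2630/130 = 20.231
Overall dilution factor = 8.5 × 10.143 × 28.889 × 20.231 = 50387
Stock = 0.0397 μM × 50387 = 2000 μM = 2.00 mM

2.00 mM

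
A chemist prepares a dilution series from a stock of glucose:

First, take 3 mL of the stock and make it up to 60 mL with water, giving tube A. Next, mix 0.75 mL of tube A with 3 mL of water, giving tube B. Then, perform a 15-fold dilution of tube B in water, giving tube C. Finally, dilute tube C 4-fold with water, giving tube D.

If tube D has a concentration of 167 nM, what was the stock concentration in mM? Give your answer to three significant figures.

1.00 mM

Step 1: 3 mL brought to 60 mL → factor 60/3 = 20
Step 2: 0.75 mL + 3 mL = 3.75 mL total → factor 3.75/0.75 = 5
Step 3: 15-fold → factor 15
Step 4: 4-fold → factor 4
Overall dilution factor = 20 × 5 × 15 × 4 = 6000
Stock = 167 nM × 6000 = 1.002 × 10^6 nM = 1.00 mM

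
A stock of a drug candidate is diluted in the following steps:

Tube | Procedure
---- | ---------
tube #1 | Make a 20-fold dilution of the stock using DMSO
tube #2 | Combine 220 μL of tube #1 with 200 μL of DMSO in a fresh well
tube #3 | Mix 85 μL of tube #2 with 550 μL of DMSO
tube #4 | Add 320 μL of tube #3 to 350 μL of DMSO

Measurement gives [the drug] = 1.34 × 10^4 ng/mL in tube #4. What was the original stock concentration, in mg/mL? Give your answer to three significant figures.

Step 1: 20-fold → factor 20
Step 2: 220 μL + 200 μL = 420 μL total → factor 420/220 = 1.9091
Step 3: 85 μL + 550 μL = 635 μL total → factor 635/85 = 7.4706
Step 4: 320 μL + 350 μL = 670 μL total → factor 670/320 = 2.0938
Overall dilution factor = 20 × 1.9091 × 7.4706 × 2.0938 = 597.22
Stock = 1.34 × 10^4 ng/mL × 597.22 = 8.003 × 10^6 ng/mL = 8.00 mg/mL

8.00 mg/mL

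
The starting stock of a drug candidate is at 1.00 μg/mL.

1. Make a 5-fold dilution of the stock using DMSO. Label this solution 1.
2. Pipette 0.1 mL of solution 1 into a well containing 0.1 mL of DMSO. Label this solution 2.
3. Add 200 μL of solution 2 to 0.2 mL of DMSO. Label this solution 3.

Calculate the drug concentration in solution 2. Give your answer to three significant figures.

Step 1: 5-fold → factor 5
Step 2: 0.1 mL + 0.1 mL = 0.2 mL total → factor 0.2/0.1 = 2
Dilution factor through solution 2 = 5 × 2 = 10
[solution 2] = 1.00 μg/mL / 10 = 0.100 μg/mL

0.100 μg/mL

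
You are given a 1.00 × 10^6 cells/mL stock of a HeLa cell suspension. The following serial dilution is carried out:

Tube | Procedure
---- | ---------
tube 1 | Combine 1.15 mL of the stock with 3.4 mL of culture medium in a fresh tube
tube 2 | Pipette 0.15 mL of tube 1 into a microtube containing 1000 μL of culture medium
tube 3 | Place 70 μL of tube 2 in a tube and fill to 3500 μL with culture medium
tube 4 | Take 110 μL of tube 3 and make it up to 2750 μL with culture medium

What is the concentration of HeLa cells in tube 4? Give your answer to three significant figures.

26.4 cells/mL

Step 1: 1.15 mL + 3.4 mL = 4.55 mL total → factor 4.55/1.15 = 3.9565
Step 2: 0.15 mL + 1000 μL = 1.15 mL total → factor 1.15/0.15 = 7.6667
Step 3: 70 μL brought to 3500 μL → factor 3500/70 = 50
Step 4: 110 μL brought to 2750 μL → factor 2750/110 = 25
Overall dilution factor = 3.9565 × 7.6667 × 50 × 25 = 37917
Final = 1.00 × 10^6 cells/mL / 37917 = 26.4 cells/mL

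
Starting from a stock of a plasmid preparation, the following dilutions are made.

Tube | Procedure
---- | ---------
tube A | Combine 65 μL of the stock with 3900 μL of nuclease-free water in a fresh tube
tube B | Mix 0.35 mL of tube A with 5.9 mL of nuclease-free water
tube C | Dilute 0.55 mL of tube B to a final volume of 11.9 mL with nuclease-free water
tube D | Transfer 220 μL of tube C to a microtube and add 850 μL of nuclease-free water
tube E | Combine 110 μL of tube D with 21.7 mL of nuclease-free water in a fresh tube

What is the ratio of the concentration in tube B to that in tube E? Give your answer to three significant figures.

Step 1: 65 μL + 3900 μL = 3965 μL total → factor 3965/65 = 61
Step 2: 0.35 mL + 5.9 mL = 6.25 mL total → factor 6.25/0.35 = 17.857
Step 3: 0.55 mL brought to 11.9 mL → factor 11.9/0.55 = 21.636
Step 4: 220 μL + 850 μL = 1070 μL total → factor 1070/220 = 4.8636
Step 5: 110 μL + 21.7 mL = 21810 μL total → factor 21810/110 = 198.27
Dilution factor to tube B = 1089.3; to tube E = 2.2727 × 10^7
[tube B]/[tube E] = (factor to tube E)/(factor to tube B) = 2.2727 × 10^7/1089.3 = 2.09 × 10^4

2.09 × 10^4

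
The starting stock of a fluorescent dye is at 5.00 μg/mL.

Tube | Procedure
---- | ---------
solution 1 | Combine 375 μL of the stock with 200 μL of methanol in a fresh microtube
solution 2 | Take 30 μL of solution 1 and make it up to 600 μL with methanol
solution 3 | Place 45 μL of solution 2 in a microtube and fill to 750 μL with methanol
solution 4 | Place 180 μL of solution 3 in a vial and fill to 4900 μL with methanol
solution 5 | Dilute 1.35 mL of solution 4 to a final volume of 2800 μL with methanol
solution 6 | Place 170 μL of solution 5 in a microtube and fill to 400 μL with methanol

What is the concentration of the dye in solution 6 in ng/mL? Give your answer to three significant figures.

0.0736 ng/mL

Step 1: 375 μL + 200 μL = 575 μL total → factor 575/375 = 1.5333
Step 2: 30 μL brought to 600 μL → factor 600/30 = 20
Step 3: 45 μL brought to 750 μL → factor 750/45 = 16.667
Step 4: 180 μL brought to 4900 μL → factor 4900/180 = 27.222
Step 5: 1.35 mL brought to 2800 μL → factor 2.8/1.35 = 2.0741
Step 6: 170 μL brought to 400 μL → factor 400/170 = 2.3529
Overall dilution factor = 1.5333 × 20 × 16.667 × 27.222 × 2.0741 × 2.3529 = 67901
Final = 5.00 μg/mL / 67901 = 7.364 × 10^-5 μg/mL = 0.0736 ng/mL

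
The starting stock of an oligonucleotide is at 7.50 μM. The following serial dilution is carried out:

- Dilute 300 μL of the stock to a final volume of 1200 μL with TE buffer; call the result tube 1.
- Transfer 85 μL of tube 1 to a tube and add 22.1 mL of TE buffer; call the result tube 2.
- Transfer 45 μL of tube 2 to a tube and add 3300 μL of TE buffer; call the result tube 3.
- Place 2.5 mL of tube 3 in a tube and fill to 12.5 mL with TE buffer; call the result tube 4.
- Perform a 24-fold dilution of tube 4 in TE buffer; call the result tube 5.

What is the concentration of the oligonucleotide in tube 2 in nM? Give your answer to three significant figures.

Step 1: 300 μL brought to 1200 μL → factor 1200/300 = 4
Step 2: 85 μL + 22.1 mL = 22185 μL total → factor 22185/85 = 261
Dilution factor through tube 2 = 4 × 261 = 1044
[tube 2] = 7.50 μM / 1044 = 0.007184 μM = 7.18 nM

7.18 nM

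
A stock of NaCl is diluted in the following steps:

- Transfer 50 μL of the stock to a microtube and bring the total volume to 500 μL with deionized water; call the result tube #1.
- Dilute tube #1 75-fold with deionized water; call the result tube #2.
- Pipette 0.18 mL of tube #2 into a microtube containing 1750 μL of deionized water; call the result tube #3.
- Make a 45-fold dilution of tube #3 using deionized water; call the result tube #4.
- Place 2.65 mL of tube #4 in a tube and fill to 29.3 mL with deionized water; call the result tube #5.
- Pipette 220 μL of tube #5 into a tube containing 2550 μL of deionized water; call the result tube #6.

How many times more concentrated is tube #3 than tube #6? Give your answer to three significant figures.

Step 1: 50 μL brought to 500 μL → factor 500/50 = 10
Step 2: 75-fold → factor 75
Step 3: 0.18 mL + 1750 μL = 1.93 mL total → factor 1.93/0.18 = 10.722
Step 4: 45-fold → factor 45
Step 5: 2.65 mL brought to 29.3 mL → factor 29.3/2.65 = 11.057
Step 6: 220 μL + 2550 μL = 2770 μL total → factor 2770/220 = 12.591
Dilution factor to tube #3 = 8041.7; to tube #6 = 5.0378 × 10^7
[tube #3]/[tube #6] = (factor to tube #6)/(factor to tube #3) = 5.0378 × 10^7/8041.7 = 6.26 × 10^3

6.26 × 10^3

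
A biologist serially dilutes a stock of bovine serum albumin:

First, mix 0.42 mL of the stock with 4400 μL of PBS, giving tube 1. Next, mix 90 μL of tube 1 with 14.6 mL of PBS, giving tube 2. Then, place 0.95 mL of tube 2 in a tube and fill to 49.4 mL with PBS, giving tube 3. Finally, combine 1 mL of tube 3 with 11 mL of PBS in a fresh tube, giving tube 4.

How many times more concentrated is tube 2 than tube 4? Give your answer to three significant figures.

624

Step 1: 0.42 mL + 4400 μL = 4.82 mL total → factor 4.82/0.42 = 11.476
Step 2: 90 μL + 14.6 mL = 14690 μL total → factor 14690/90 = 163.22
Step 3: 0.95 mL brought to 49.4 mL → factor 49.4/0.95 = 52
Step 4: 1 mL + 11 mL = 12 mL total → factor 12/1 = 12
Dilution factor to tube 2 = 1873.2; to tube 4 = 1.1689 × 10^6
[tube 2]/[tube 4] = (factor to tube 4)/(factor to tube 2) = 1.1689 × 10^6/1873.2 = 624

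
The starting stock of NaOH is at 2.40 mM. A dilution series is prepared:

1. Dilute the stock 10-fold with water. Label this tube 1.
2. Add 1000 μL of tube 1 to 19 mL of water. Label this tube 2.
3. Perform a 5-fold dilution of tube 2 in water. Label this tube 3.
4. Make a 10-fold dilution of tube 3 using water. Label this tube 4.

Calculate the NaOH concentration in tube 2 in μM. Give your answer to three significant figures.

Step 1: 10-fold → factor 10
Step 2: 1000 μL + 19 mL = 20000 μL total → factor 20000/1000 = 20
Dilution factor through tube 2 = 10 × 20 = 200
[tube 2] = 2.40 mM / 200 = 0.01200 mM = 12.0 μM

12.0 μM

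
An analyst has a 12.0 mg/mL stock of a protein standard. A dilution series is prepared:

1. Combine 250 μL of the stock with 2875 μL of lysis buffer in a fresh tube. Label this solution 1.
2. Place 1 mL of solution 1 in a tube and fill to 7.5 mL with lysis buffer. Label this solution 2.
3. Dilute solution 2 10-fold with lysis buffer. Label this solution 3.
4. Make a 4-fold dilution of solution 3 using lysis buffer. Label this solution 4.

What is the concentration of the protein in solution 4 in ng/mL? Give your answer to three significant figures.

3.20 × 10^3 ng/mL

Step 1: 250 μL + 2875 μL = 3125 μL total → factor 3125/250 = 12.5
Step 2: 1 mL brought to 7.5 mL → factor 7.5/1 = 7.5
Step 3: 10-fold → factor 10
Step 4: 4-fold → factor 4
Overall dilution factor = 12.5 × 7.5 × 10 × 4 = 3750
Final = 12.0 mg/mL / 3750 = 0.003200 mg/mL = 3.20 × 10^3 ng/mL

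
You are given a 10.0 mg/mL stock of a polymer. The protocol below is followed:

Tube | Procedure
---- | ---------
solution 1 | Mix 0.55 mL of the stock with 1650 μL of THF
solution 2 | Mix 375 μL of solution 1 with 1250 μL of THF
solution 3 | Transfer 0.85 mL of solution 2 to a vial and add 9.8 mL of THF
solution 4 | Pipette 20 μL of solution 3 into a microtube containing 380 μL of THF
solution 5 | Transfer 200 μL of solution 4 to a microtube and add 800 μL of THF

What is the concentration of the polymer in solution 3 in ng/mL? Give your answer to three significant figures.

4.60 × 10^4 ng/mL

Step 1: 0.55 mL + 1650 μL = 2.2 mL total → factor 2.2/0.55 = 4
Step 2: 375 μL + 1250 μL = 1625 μL total → factor 1625/375 = 4.3333
Step 3: 0.85 mL + 9.8 mL = 10.65 mL total → factor 10.65/0.85 = 12.529
Dilution factor through solution 3 = 4 × 4.3333 × 12.529 = 217.18
[solution 3] = 10.0 mg/mL / 217.18 = 0.04605 mg/mL = 4.60 × 10^4 ng/mL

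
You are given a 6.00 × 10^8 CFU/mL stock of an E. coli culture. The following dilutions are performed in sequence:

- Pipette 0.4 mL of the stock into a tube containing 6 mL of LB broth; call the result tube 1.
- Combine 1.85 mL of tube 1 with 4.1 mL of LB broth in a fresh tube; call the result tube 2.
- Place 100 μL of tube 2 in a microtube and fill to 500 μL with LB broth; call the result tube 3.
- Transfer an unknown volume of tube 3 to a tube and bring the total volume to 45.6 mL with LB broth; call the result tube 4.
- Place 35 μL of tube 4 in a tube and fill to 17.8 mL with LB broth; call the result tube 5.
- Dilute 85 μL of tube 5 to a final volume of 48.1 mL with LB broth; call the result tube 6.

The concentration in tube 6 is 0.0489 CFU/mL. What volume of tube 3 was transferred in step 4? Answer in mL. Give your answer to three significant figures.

Step 1: 0.4 mL + 6 mL = 6.4 mL total → factor 6.4/0.4 = 16
Step 2: 1.85 mL + 4.1 mL = 5.95 mL total → factor 5.95/1.85 = 3.2162
Step 3: 100 μL brought to 500 μL → factor 500/100 = 5
Step 4: v brought to 45.6 mL → factor = 45.6 mL/v
Step 5: 35 μL brought to 17.8 mL → factor 17800/35 = 508.57
Step 6: 85 μL brought to 48.1 mL → factor 48100/85 = 565.88
Product of known-step factors = 7.4048 × 10^7
Overall factor = 6.00 × 10^8 CFU/mL / (0.0489 CFU/mL) = 1.227 × 10^10
Step-4 factor = 1.227 × 10^10 / 7.4048 × 10^7 = 165.7
v = 45.6 mL / 165.7 = 0.275 mL

0.275 mL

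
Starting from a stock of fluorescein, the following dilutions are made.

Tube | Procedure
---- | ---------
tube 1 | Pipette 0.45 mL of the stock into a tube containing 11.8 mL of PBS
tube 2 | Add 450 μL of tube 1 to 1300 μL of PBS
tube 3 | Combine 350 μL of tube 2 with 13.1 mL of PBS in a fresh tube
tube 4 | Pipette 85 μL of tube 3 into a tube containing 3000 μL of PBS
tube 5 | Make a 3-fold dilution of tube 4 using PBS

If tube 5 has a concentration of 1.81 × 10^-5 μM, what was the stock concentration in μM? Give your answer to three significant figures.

8.02 μM

Step 1: 0.45 mL + 11.8 mL = 12.25 mL total → factor 12.25/0.45 = 27.222
Step 2: 450 μL + 1300 μL = 1750 μL total → factor 1750/450 = 3.8889
Step 3: 350 μL + 13.1 mL = 13450 μL total → factor 13450/350 = 38.429
Step 4: 85 μL + 3000 μL = 3085 μL total → factor 3085/85 = 36.294
Step 5: 3-fold → factor 3
Overall dilution factor = 27.222 × 3.8889 × 38.429 × 36.294 × 3 = 4.4296 × 10^5
Stock = 1.81 × 10^-5 μM × 4.4296 × 10^5 = 8.02 μM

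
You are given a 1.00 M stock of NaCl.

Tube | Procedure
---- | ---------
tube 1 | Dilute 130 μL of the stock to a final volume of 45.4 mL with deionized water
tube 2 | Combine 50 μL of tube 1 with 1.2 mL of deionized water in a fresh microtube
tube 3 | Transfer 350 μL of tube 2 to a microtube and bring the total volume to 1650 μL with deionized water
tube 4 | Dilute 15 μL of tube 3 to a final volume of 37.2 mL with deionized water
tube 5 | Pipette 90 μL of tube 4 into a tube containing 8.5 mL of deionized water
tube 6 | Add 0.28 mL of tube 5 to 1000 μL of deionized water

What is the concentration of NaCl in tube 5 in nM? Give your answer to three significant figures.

Step 1: 130 μL brought to 45.4 mL → factor 45400/130 = 349.23
Step 2: 50 μL + 1.2 mL = 1250 μL total → factor 1250/50 = 25
Step 3: 350 μL brought to 1650 μL → factor 1650/350 = 4.7143
Step 4: 15 μL brought to 37.2 mL → factor 37200/15 = 2480
Step 5: 90 μL + 8.5 mL = 8590 μL total → factor 8590/90 = 95.444
Dilution factor through tube 5 = 349.23 × 25 × 4.7143 × 2480 × 95.444 = 9.7425 × 10^9
[tube 5] = 1.00 M / 9.7425 × 10^9 = 1.026 × 10^-10 M = 0.103 nM

0.103 nM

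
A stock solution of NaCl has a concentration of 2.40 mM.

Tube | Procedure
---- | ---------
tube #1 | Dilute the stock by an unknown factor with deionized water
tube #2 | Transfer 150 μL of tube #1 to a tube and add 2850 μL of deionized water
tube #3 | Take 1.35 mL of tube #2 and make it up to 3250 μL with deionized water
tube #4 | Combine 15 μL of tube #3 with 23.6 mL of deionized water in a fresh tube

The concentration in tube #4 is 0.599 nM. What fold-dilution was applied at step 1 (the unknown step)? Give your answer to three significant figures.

52.9-fold

Step 1: unknown factor x
Step 2: 150 μL + 2850 μL = 3000 μL total → factor 3000/150 = 20
Step 3: 1.35 mL brought to 3250 μL → factor 3.25/1.35 = 2.4074
Step 4: 15 μL + 23.6 mL = 23615 μL total → factor 23615/15 = 1574.3
Product of known-step factors = 75801
Overall factor = 2.40 mM / (0.599 nM) = 4.0067 × 10^6
x = 4.0067 × 10^6 / 75801 = 52.9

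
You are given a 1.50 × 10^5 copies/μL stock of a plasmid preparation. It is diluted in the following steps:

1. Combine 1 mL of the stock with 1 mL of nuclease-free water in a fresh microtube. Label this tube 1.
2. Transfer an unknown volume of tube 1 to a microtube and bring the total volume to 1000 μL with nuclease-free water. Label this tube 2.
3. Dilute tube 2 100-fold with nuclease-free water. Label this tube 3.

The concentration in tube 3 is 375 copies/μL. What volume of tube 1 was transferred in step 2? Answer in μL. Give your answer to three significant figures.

Step 1: 1 mL + 1 mL = 2 mL total → factor 2/1 = 2
Step 2: v brought to 1000 μL → factor = 1000 μL/v
Step 3: 100-fold → factor 100
Product of known-step factors = 200
Overall factor = 1.50 × 10^5 copies/μL / (375 copies/μL) = 400
Step-2 factor = 400 / 200 = 2
v = 1000 μL / 2 = 500 μL

500 μL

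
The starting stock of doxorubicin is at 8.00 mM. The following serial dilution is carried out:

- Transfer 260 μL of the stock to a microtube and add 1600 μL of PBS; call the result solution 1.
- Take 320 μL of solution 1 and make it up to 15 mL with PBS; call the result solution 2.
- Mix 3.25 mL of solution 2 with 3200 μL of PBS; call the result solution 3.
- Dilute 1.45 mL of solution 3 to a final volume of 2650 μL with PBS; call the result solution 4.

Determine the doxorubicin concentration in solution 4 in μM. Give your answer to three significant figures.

6.58 μM

Step 1: 260 μL + 1600 μL = 1860 μL total → factor 1860/260 = 7.1538
Step 2: 320 μL brought to 15 mL → factor 15000/320 = 46.875
Step 3: 3.25 mL + 3200 μL = 6.45 mL total → factor 6.45/3.25 = 1.9846
Step 4: 1.45 mL brought to 2650 μL → factor 2.65/1.45 = 1.8276
Overall dilution factor = 7.1538 × 46.875 × 1.9846 × 1.8276 = 1216.3
Final = 8.00 mM / 1216.3 = 0.006577 mM = 6.58 μM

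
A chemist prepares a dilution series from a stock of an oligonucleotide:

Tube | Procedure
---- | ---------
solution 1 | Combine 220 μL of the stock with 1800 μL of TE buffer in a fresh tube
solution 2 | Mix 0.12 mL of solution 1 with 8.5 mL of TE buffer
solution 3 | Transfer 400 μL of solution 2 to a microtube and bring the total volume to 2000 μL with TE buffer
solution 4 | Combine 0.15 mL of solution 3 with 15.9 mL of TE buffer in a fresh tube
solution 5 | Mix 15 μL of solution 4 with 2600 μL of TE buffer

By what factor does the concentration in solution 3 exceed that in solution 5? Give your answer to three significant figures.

1.87 × 10^4

Step 1: 220 μL + 1800 μL = 2020 μL total → factor 2020/220 = 9.1818
Step 2: 0.12 mL + 8.5 mL = 8.62 mL total → factor 8.62/0.12 = 71.833
Step 3: 400 μL brought to 2000 μL → factor 2000/400 = 5
Step 4: 0.15 mL + 15.9 mL = 16.05 mL total → factor 16.05/0.15 = 107
Step 5: 15 μL + 2600 μL = 2615 μL total → factor 2615/15 = 174.33
Dilution factor to solution 3 = 3297.8; to solution 5 = 6.1516 × 10^7
[solution 3]/[solution 5] = (factor to solution 5)/(factor to solution 3) = 6.1516 × 10^7/3297.8 = 1.87 × 10^4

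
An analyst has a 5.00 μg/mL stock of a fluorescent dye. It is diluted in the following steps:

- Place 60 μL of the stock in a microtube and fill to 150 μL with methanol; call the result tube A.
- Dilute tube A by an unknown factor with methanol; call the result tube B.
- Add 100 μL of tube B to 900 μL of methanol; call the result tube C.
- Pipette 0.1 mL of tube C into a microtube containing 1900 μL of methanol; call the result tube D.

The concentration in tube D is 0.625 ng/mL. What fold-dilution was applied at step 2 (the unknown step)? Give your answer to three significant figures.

Step 1: 60 μL brought to 150 μL → factor 150/60 = 2.5
Step 2: unknown factor x
Step 3: 100 μL + 900 μL = 1000 μL total → factor 1000/100 = 10
Step 4: 0.1 mL + 1900 μL = 2 mL total → factor 2/0.1 = 20
Product of known-step factors = 500
Overall factor = 5.00 μg/mL / (0.625 ng/mL) = 8000
x = 8000 / 500 = 16.0

16.0-fold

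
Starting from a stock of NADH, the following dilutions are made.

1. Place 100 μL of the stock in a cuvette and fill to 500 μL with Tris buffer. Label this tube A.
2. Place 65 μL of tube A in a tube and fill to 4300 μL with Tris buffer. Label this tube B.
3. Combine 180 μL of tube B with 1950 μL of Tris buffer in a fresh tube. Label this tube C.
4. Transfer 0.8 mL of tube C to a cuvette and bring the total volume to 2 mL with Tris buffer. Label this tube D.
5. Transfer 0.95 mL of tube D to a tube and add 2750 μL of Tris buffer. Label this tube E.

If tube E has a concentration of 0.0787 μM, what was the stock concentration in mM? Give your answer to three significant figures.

Step 1: 100 μL brought to 500 μL → factor 500/100 = 5
Step 2: 65 μL brought to 4300 μL → factor 4300/65 = 66.154
Step 3: 180 μL + 1950 μL = 2130 μL total → factor 2130/180 = 11.833
Step 4: 0.8 mL brought to 2 mL → factor 2/0.8 = 2.5
Step 5: 0.95 mL + 2750 μL = 3.7 mL total → factor 3.7/0.95 = 3.8947
Overall dilution factor = 5 × 66.154 × 11.833 × 2.5 × 3.8947 = 38111
Stock = 0.0787 μM × 38111 = 2999 μM = 3.00 mM

3.00 mM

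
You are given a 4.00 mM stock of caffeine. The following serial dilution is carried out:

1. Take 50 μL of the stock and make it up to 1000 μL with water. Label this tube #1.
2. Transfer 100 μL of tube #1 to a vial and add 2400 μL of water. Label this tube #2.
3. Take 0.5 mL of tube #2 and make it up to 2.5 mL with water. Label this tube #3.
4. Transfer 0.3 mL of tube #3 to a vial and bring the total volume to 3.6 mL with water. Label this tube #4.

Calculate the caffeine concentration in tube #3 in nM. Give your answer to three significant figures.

1.60 × 10^3 nM

Step 1: 50 μL brought to 1000 μL → factor 1000/50 = 20
Step 2: 100 μL + 2400 μL = 2500 μL total → factor 2500/100 = 25
Step 3: 0.5 mL brought to 2.5 mL → factor 2.5/0.5 = 5
Dilution factor through tube #3 = 20 × 25 × 5 = 2500
[tube #3] = 4.00 mM / 2500 = 0.001600 mM = 1.60 × 10^3 nM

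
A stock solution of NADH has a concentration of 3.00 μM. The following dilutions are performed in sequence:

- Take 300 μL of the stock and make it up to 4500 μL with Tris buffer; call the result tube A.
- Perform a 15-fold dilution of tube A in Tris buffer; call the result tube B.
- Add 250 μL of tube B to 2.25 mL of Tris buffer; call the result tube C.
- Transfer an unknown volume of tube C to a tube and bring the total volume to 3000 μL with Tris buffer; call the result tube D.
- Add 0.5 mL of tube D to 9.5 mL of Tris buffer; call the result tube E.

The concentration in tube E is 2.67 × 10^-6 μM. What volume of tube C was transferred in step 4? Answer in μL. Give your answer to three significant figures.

Step 1: 300 μL brought to 4500 μL → factor 4500/300 = 15
Step 2: 15-fold → factor 15
Step 3: 250 μL + 2.25 mL = 2500 μL total → factor 2500/250 = 10
Step 4: v brought to 3000 μL → factor = 3000 μL/v
Step 5: 0.5 mL + 9.5 mL = 10 mL total → factor 10/0.5 = 20
Product of known-step factors = 45000
Overall factor = 3.00 μM / (2.67 × 10^-6 μM) = 1.1236 × 10^6
Step-4 factor = 1.1236 × 10^6 / 45000 = 24.969
v = 3000 μL / 24.969 = 120 μL

120 μL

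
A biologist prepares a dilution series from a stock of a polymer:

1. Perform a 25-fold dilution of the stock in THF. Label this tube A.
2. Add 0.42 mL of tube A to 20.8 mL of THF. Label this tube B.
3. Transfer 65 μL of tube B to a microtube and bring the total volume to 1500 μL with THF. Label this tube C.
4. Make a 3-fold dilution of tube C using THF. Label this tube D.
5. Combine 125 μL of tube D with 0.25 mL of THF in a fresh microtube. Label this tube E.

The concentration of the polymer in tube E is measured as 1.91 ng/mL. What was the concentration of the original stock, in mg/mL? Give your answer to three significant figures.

Step 1: 25-fold → factor 25
Step 2: 0.42 mL + 20.8 mL = 21.22 mL total → factor 21.22/0.42 = 50.524
Step 3: 65 μL brought to 1500 μL → factor 1500/65 = 23.077
Step 4: 3-fold → factor 3
Step 5: 125 μL + 0.25 mL = 375 μL total → factor 375/125 = 3
Overall dilution factor = 25 × 50.524 × 23.077 × 3 × 3 = 2.6234 × 10^5
Stock = 1.91 ng/mL × 2.6234 × 10^5 = 5.011 × 10^5 ng/mL = 0.501 mg/mL

0.501 mg/mL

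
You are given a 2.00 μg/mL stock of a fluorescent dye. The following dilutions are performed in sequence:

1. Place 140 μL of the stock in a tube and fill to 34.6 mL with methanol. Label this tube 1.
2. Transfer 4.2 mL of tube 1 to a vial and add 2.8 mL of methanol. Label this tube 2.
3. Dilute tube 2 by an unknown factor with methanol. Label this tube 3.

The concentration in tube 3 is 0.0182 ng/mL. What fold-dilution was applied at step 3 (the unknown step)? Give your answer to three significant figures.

267-fold

Step 1: 140 μL brought to 34.6 mL → factor 34600/140 = 247.14
Step 2: 4.2 mL + 2.8 mL = 7 mL total → factor 7/4.2 = 1.6667
Step 3: unknown factor x
Product of known-step factors = 411.9
Overall factor = 2.00 μg/mL / (0.0182 ng/mL) = 1.0989 × 10^5
x = 1.0989 × 10^5 / 411.9 = 267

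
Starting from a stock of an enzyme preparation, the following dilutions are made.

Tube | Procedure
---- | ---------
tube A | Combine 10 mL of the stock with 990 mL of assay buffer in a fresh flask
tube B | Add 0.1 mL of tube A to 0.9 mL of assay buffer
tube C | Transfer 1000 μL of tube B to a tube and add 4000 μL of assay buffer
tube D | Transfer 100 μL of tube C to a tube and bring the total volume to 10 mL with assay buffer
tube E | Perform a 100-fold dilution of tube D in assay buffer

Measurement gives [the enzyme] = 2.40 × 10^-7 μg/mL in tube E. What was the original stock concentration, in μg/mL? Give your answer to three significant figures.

Step 1: 10 mL + 990 mL = 1000 mL total → factor 1000/10 = 100
Step 2: 0.1 mL + 0.9 mL = 1 mL total → factor 1/0.1 = 10
Step 3: 1000 μL + 4000 μL = 5000 μL total → factor 5000/1000 = 5
Step 4: 100 μL brought to 10 mL → factor 10000/100 = 100
Step 5: 100-fold → factor 100
Overall dilution factor = 100 × 10 × 5 × 100 × 100 = 5 × 10^7
Stock = 2.40 × 10^-7 μg/mL × 5 × 10^7 = 12.0 μg/mL

12.0 μg/mL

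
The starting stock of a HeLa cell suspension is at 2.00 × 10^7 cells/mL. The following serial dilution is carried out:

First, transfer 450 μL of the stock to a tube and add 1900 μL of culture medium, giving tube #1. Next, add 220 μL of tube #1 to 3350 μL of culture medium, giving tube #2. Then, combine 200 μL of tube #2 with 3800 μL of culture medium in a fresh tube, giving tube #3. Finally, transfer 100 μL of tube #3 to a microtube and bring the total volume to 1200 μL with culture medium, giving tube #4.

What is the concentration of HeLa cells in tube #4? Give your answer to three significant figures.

983 cells/mL

Step 1: 450 μL + 1900 μL = 2350 μL total → factor 2350/450 = 5.2222
Step 2: 220 μL + 3350 μL = 3570 μL total → factor 3570/220 = 16.227
Step 3: 200 μL + 3800 μL = 4000 μL total → factor 4000/200 = 20
Step 4: 100 μL brought to 1200 μL → factor 1200/100 = 12
Overall dilution factor = 5.2222 × 16.227 × 20 × 12 = 20338
Final = 2.00 × 10^7 cells/mL / 20338 = 983 cells/mL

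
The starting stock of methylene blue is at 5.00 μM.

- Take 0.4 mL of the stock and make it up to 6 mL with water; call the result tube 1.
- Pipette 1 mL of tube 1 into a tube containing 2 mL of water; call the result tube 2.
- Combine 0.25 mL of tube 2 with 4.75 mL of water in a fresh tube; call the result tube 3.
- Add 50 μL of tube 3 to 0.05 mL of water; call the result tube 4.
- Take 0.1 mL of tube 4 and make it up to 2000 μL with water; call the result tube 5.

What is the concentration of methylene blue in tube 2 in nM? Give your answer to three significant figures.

111 nM

Step 1: 0.4 mL brought to 6 mL → factor 6/0.4 = 15
Step 2: 1 mL + 2 mL = 3 mL total → factor 3/1 = 3
Dilution factor through tube 2 = 15 × 3 = 45
[tube 2] = 5.00 μM / 45 = 0.1111 μM = 111 nM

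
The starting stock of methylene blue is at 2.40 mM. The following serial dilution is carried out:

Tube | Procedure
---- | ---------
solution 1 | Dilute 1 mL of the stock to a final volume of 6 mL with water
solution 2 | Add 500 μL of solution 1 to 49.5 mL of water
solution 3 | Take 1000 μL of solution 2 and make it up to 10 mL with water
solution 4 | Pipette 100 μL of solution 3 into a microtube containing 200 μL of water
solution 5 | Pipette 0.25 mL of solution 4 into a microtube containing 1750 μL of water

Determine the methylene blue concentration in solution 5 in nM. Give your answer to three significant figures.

Step 1: 1 mL brought to 6 mL → factor 6/1 = 6
Step 2: 500 μL + 49.5 mL = 50000 μL total → factor 50000/500 = 100
Step 3: 1000 μL brought to 10 mL → factor 10000/1000 = 10
Step 4: 100 μL + 200 μL = 300 μL total → factor 300/100 = 3
Step 5: 0.25 mL + 1750 μL = 2 mL total → factor 2/0.25 = 8
Overall dilution factor = 6 × 100 × 10 × 3 × 8 = 1.44 × 10^5
Final = 2.40 mM / 1.44 × 10^5 = 1.667 × 10^-5 mM = 16.7 nM

16.7 nM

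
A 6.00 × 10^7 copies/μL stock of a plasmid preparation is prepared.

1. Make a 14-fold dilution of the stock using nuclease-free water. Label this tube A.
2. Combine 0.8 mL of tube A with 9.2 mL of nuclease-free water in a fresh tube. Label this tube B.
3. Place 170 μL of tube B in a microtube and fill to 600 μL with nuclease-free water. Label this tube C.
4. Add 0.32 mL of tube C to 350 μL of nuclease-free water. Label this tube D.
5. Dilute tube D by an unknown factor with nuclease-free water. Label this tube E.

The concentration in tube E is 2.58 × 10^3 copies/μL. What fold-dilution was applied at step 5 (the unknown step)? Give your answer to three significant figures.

18.0-fold

Step 1: 14-fold → factor 14
Step 2: 0.8 mL + 9.2 mL = 10 mL total → factor 10/0.8 = 12.5
Step 3: 170 μL brought to 600 μL → factor 600/170 = 3.5294
Step 4: 0.32 mL + 350 μL = 0.67 mL total → factor 0.67/0.32 = 2.0938
Step 5: unknown factor x
Product of known-step factors = 1293.2
Overall factor = 6.00 × 10^7 copies/μL / (2.58 × 10^3 copies/μL) = 23256
x = 23256 / 1293.2 = 18.0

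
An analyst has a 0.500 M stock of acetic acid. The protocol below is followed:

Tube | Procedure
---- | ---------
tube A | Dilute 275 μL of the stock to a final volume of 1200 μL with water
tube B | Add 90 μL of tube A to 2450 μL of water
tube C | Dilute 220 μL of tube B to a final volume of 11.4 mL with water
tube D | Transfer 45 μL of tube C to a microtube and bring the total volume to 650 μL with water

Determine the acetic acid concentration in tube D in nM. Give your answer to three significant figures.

5.42 × 10^3 nM

Step 1: 275 μL brought to 1200 μL → factor 1200/275 = 4.3636
Step 2: 90 μL + 2450 μL = 2540 μL total → factor 2540/90 = 28.222
Step 3: 220 μL brought to 11.4 mL → factor 11400/220 = 51.818
Step 4: 45 μL brought to 650 μL → factor 650/45 = 14.444
Overall dilution factor = 4.3636 × 28.222 × 51.818 × 14.444 = 92177
Final = 0.500 M / 92177 = 5.424 × 10^-6 M = 5.42 × 10^3 nM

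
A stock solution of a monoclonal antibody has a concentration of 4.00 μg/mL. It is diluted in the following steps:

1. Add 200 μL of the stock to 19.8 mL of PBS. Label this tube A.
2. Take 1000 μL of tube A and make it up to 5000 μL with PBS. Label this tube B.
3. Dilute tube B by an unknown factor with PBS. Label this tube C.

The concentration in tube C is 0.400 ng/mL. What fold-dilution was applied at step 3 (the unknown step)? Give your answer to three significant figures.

20.0-fold

Step 1: 200 μL + 19.8 mL = 20000 μL total → factor 20000/200 = 100
Step 2: 1000 μL brought to 5000 μL → factor 5000/1000 = 5
Step 3: unknown factor x
Product of known-step factors = 500
Overall factor = 4.00 μg/mL / (0.400 ng/mL) = 10000
x = 10000 / 500 = 20.0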